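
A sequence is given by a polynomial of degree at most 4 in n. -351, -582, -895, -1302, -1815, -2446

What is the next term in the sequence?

-3207

Δ: -231 , -313 , -407 , -513 , -631
Δ²: -82 , -94 , -106 , -118
Δ³: -12 , -12 , -12
Third differences constant at -12.
-118 − 12 = -130;  -631 − 130 = -761;  -2446 − 761 = -3207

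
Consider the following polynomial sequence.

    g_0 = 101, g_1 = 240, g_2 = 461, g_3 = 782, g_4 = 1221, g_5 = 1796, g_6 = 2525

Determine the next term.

First differences: 139 , 221 , 321 , 439 , 575 , 729
Second differences: 82 , 100 , 118 , 136 , 154
Third differences: 18 , 18 , 18 , 18
Constant third difference = 18, so extend:
154 + 18 = 172;  729 + 172 = 901;  2525 + 901 = 3426

3426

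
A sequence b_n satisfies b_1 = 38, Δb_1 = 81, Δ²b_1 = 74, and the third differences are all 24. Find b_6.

1423

Build the table forward from the leading diagonal:
D3: 24, 24, 24, 24, 24, 24
D2: 74, 98, 122, 146, 170, 194
D1: 81, 155, 253, 375, 521, 691
b: 38, 119, 274, 527, 902, 1423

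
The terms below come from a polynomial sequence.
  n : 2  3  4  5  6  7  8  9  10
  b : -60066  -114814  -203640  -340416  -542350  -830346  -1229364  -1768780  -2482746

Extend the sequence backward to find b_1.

-28500

Δ: -54748  -88826  -136776  -201934  -287996  -399018  -539416  -713966
Δ²: -34078  -47950  -65158  -86062  -111022  -140398  -174550
Δ³: -13872  -17208  -20904  -24960  -29376  -34152
Δ⁴: -3336  -3696  -4056  -4416  -4776
Δ⁵: -360  -360  -360  -360
The fifth differences are constant at -360.
Work back: -3336 + 360 = -2976;  -13872 + 2976 = -10896;  -34078 + 10896 = -23182;  -54748 + 23182 = -31566;  -60066 + 31566 = -28500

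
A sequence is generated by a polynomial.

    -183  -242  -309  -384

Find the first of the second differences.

First differences: -59, -67, -75
Second differences: -8, -8

-8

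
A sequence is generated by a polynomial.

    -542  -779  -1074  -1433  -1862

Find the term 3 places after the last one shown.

-3629

Δ: -237  -295  -359  -429
Δ²: -58  -64  -70
Δ³: -6  -6
The third differences are constant (-6).
-70 − 6 = -76;  -429 − 76 = -505;  -1862 − 505 = -2367
-76 − 6 = -82;  -505 − 82 = -587;  -2367 − 587 = -2954
-82 − 6 = -88;  -587 − 88 = -675;  -2954 − 675 = -3629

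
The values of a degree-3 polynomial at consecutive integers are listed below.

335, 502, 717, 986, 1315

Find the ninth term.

3351

First differences: 167 , 215 , 269 , 329
Second differences: 48 , 54 , 60
Third differences: 6 , 6
Constant third difference = 6, so extend:
60 + 6 = 66;  329 + 66 = 395;  1315 + 395 = 1710
66 + 6 = 72;  395 + 72 = 467;  1710 + 467 = 2177
72 + 6 = 78;  467 + 78 = 545;  2177 + 545 = 2722
78 + 6 = 84;  545 + 84 = 629;  2722 + 629 = 3351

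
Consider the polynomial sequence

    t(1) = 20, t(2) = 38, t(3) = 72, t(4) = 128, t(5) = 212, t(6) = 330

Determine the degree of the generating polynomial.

3

18, 34, 56, 84, 118
16, 22, 28, 34
6, 6, 6
The third differences are constant, so the polynomial has degree 3.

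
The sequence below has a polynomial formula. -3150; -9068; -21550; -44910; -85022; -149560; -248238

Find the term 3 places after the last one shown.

Δ: -5918, -12482, -23360, -40112, -64538, -98678
Δ²: -6564, -10878, -16752, -24426, -34140
Δ³: -4314, -5874, -7674, -9714
Δ⁴: -1560, -1800, -2040
Δ⁵: -240, -240
Fifth differences constant at -240.
-2040 − 240 = -2280;  -9714 − 2280 = -11994;  -34140 − 11994 = -46134;  -98678 − 46134 = -144812;  -248238 − 144812 = -393050
-2280 − 240 = -2520;  -11994 − 2520 = -14514;  -46134 − 14514 = -60648;  -144812 − 60648 = -205460;  -393050 − 205460 = -598510
-2520 − 240 = -2760;  -14514 − 2760 = -17274;  -60648 − 17274 = -77922;  -205460 − 77922 = -283382;  -598510 − 283382 = -881892

-881892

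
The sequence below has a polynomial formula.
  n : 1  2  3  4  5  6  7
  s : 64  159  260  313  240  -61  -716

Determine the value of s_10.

-6425

Δ: 95  101  53  -73  -301  -655
Δ²: 6  -48  -126  -228  -354
Δ³: -54  -78  -102  -126
Δ⁴: -24  -24  -24
Constant fourth difference = -24, so extend:
-126 − 24 = -150;  -354 − 150 = -504;  -655 − 504 = -1159;  -716 − 1159 = -1875
-150 − 24 = -174;  -504 − 174 = -678;  -1159 − 678 = -1837;  -1875 − 1837 = -3712
-174 − 24 = -198;  -678 − 198 = -876;  -1837 − 876 = -2713;  -3712 − 2713 = -6425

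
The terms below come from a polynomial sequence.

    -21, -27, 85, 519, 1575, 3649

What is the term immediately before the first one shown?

-5

-6, 112, 434, 1056, 2074
118, 322, 622, 1018
204, 300, 396
96, 96
The fourth differences are constant at 96.
Work back: 204 − 96 = 108;  118 − 108 = 10;  -6 − 10 = -16;  -21 + 16 = -5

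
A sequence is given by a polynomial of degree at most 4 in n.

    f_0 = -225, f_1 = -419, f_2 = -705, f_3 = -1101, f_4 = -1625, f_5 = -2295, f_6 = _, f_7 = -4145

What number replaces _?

Using the first 6 terms:
Δ: -194, -286, -396, -524, -670
Δ²: -92, -110, -128, -146
Δ³: -18, -18, -18
Constant third difference = -18.
Extend forward: -146 − 18 = -164;  -670 − 164 = -834;  -2295 − 834 = -3129

-3129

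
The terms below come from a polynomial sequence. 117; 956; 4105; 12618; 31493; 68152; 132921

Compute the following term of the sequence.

239510

D1: 839, 3149, 8513, 18875, 36659, 64769
D2: 2310, 5364, 10362, 17784, 28110
D3: 3054, 4998, 7422, 10326
D4: 1944, 2424, 2904
D5: 480, 480
Fifth differences constant at 480.
2904 + 480 = 3384;  10326 + 3384 = 13710;  28110 + 13710 = 41820;  64769 + 41820 = 106589;  132921 + 106589 = 239510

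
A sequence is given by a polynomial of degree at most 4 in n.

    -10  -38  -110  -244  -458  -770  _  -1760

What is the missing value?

-1198

Using the first 6 terms:
First differences: -28, -72, -134, -214, -312
Second differences: -44, -62, -80, -98
Third differences: -18, -18, -18
Constant third difference = -18.
Extend forward: -98 − 18 = -116;  -312 − 116 = -428;  -770 − 428 = -1198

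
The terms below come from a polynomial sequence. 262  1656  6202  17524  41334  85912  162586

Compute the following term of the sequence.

286212

Δ: 1394, 4546, 11322, 23810, 44578, 76674
Δ²: 3152, 6776, 12488, 20768, 32096
Δ³: 3624, 5712, 8280, 11328
Δ⁴: 2088, 2568, 3048
Δ⁵: 480, 480
Constant fifth difference = 480, so extend:
3048 + 480 = 3528;  11328 + 3528 = 14856;  32096 + 14856 = 46952;  76674 + 46952 = 123626;  162586 + 123626 = 286212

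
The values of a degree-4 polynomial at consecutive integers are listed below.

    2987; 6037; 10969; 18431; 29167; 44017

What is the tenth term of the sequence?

D1: 3050, 4932, 7462, 10736, 14850
D2: 1882, 2530, 3274, 4114
D3: 648, 744, 840
D4: 96, 96
Constant fourth difference = 96, so extend:
840 + 96 = 936;  4114 + 936 = 5050;  14850 + 5050 = 19900;  44017 + 19900 = 63917
936 + 96 = 1032;  5050 + 1032 = 6082;  19900 + 6082 = 25982;  63917 + 25982 = 89899
1032 + 96 = 1128;  6082 + 1128 = 7210;  25982 + 7210 = 33192;  89899 + 33192 = 123091
1128 + 96 = 1224;  7210 + 1224 = 8434;  33192 + 8434 = 41626;  123091 + 41626 = 164717

164717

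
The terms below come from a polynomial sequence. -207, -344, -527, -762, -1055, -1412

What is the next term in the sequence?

Δ: -137, -183, -235, -293, -357
Δ²: -46, -52, -58, -64
Δ³: -6, -6, -6
Constant third difference = -6, so extend:
-64 − 6 = -70;  -357 − 70 = -427;  -1412 − 427 = -1839

-1839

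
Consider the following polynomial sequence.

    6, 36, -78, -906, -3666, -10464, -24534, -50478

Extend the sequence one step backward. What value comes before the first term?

D1: 30, -114, -828, -2760, -6798, -14070, -25944
D2: -144, -714, -1932, -4038, -7272, -11874
D3: -570, -1218, -2106, -3234, -4602
D4: -648, -888, -1128, -1368
D5: -240, -240, -240
The fifth differences are constant at -240.
Work back: -648 + 240 = -408;  -570 + 408 = -162;  -144 + 162 = 18;  30 − 18 = 12;  6 − 12 = -6

-6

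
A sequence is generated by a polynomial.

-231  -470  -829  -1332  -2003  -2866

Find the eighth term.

-5264

-239  -359  -503  -671  -863
-120  -144  -168  -192
-24  -24  -24
The third differences are constant (-24).
-192 − 24 = -216;  -863 − 216 = -1079;  -2866 − 1079 = -3945
-216 − 24 = -240;  -1079 − 240 = -1319;  -3945 − 1319 = -5264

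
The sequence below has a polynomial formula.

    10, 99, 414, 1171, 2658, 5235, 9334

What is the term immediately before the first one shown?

3

Δ: 89, 315, 757, 1487, 2577, 4099
Δ²: 226, 442, 730, 1090, 1522
Δ³: 216, 288, 360, 432
Δ⁴: 72, 72, 72
The fourth differences are constant at 72.
Work back: 216 − 72 = 144;  226 − 144 = 82;  89 − 82 = 7;  10 − 7 = 3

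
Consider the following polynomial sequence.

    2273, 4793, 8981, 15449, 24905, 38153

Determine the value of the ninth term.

Δ: 2520, 4188, 6468, 9456, 13248
Δ²: 1668, 2280, 2988, 3792
Δ³: 612, 708, 804
Δ⁴: 96, 96
The fourth differences are constant (96).
804 + 96 = 900;  3792 + 900 = 4692;  13248 + 4692 = 17940;  38153 + 17940 = 56093
900 + 96 = 996;  4692 + 996 = 5688;  17940 + 5688 = 23628;  56093 + 23628 = 79721
996 + 96 = 1092;  5688 + 1092 = 6780;  23628 + 6780 = 30408;  79721 + 30408 = 110129

110129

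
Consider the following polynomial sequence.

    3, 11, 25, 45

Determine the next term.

71

Δ: 8, 14, 20
Δ²: 6, 6
The second differences are constant (6).
20 + 6 = 26;  45 + 26 = 71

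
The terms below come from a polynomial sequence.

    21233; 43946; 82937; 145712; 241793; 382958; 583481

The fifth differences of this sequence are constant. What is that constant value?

First differences: 22713, 38991, 62775, 96081, 141165, 200523
Second differences: 16278, 23784, 33306, 45084, 59358
Third differences: 7506, 9522, 11778, 14274
Fourth differences: 2016, 2256, 2496
Fifth differences: 240, 240

240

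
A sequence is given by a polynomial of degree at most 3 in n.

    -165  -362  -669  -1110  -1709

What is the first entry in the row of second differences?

-110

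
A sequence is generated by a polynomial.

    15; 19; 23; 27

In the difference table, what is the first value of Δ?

4

Δ: 4, 4, 4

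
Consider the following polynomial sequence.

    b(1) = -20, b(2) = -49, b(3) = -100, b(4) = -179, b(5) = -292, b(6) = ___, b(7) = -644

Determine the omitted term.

-445

Using the first 5 terms:
D1: -29, -51, -79, -113
D2: -22, -28, -34
D3: -6, -6
Constant third difference = -6.
Extend forward: -34 − 6 = -40;  -113 − 40 = -153;  -292 − 153 = -445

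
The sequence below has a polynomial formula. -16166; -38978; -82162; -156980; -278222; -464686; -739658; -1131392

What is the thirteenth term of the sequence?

-6238622

Δ: -22812, -43184, -74818, -121242, -186464, -274972, -391734
Δ²: -20372, -31634, -46424, -65222, -88508, -116762
Δ³: -11262, -14790, -18798, -23286, -28254
Δ⁴: -3528, -4008, -4488, -4968
Δ⁵: -480, -480, -480
Constant fifth difference = -480, so extend:
-4968 − 480 = -5448;  -28254 − 5448 = -33702;  -116762 − 33702 = -150464;  -391734 − 150464 = -542198;  -1131392 − 542198 = -1673590
-5448 − 480 = -5928;  -33702 − 5928 = -39630;  -150464 − 39630 = -190094;  -542198 − 190094 = -732292;  -1673590 − 732292 = -2405882
-5928 − 480 = -6408;  -39630 − 6408 = -46038;  -190094 − 46038 = -236132;  -732292 − 236132 = -968424;  -2405882 − 968424 = -3374306
-6408 − 480 = -6888;  -46038 − 6888 = -52926;  -236132 − 52926 = -289058;  -968424 − 289058 = -1257482;  -3374306 − 1257482 = -4631788
-6888 − 480 = -7368;  -52926 − 7368 = -60294;  -289058 − 60294 = -349352;  -1257482 − 349352 = -1606834;  -4631788 − 1606834 = -6238622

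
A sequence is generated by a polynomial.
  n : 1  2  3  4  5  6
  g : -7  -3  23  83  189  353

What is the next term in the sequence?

First differences: 4, 26, 60, 106, 164
Second differences: 22, 34, 46, 58
Third differences: 12, 12, 12
Constant third difference = 12, so extend:
58 + 12 = 70;  164 + 70 = 234;  353 + 234 = 587

587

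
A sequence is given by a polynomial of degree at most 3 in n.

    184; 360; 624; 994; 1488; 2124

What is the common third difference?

Δ: 176, 264, 370, 494, 636
Δ²: 88, 106, 124, 142
Δ³: 18, 18, 18

18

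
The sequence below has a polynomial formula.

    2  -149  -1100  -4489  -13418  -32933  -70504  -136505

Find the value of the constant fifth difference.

First differences: -151, -951, -3389, -8929, -19515, -37571, -66001
Second differences: -800, -2438, -5540, -10586, -18056, -28430
Third differences: -1638, -3102, -5046, -7470, -10374
Fourth differences: -1464, -1944, -2424, -2904
Fifth differences: -480, -480, -480

-480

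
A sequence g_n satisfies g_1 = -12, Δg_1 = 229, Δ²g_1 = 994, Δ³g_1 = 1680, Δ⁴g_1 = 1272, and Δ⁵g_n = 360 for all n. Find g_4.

Build the table forward from the leading diagonal:
Fifth differences: 360, 360, 360, 360
Fourth differences: 1272, 1632, 1992, 2352
Third differences: 1680, 2952, 4584, 6576
Second differences: 994, 2674, 5626, 10210
First differences: 229, 1223, 3897, 9523
g: -12, 217, 1440, 5337

5337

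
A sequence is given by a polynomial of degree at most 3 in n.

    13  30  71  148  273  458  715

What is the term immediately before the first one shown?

17, 41, 77, 125, 185, 257
24, 36, 48, 60, 72
12, 12, 12, 12
The third differences are constant at 12.
Work back: 24 − 12 = 12;  17 − 12 = 5;  13 − 5 = 8

8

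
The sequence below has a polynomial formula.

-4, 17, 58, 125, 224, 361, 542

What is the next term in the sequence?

First differences: 21, 41, 67, 99, 137, 181
Second differences: 20, 26, 32, 38, 44
Third differences: 6, 6, 6, 6
The third differences are constant (6).
44 + 6 = 50;  181 + 50 = 231;  542 + 231 = 773

773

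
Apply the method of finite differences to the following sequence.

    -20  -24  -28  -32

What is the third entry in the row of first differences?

First differences: -4, -4, -4

-4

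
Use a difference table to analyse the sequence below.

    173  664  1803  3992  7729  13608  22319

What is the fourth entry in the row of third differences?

First differences: 491, 1139, 2189, 3737, 5879, 8711
Second differences: 648, 1050, 1548, 2142, 2832
Third differences: 402, 498, 594, 690
Fourth differences: 96, 96, 96

690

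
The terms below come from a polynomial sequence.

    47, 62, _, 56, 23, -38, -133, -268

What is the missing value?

67

Using the last 5 terms:
Δ: -33  -61  -95  -135
Δ²: -28  -34  -40
Δ³: -6  -6
Constant third difference = -6.
Extend backward: -28 + 6 = -22;  -33 + 22 = -11;  56 + 11 = 67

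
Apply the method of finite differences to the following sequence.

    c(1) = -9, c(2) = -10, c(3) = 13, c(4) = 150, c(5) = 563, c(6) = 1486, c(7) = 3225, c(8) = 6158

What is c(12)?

Δ: -1 , 23 , 137 , 413 , 923 , 1739 , 2933
Δ²: 24 , 114 , 276 , 510 , 816 , 1194
Δ³: 90 , 162 , 234 , 306 , 378
Δ⁴: 72 , 72 , 72 , 72
Fourth differences constant at 72.
378 + 72 = 450;  1194 + 450 = 1644;  2933 + 1644 = 4577;  6158 + 4577 = 10735
450 + 72 = 522;  1644 + 522 = 2166;  4577 + 2166 = 6743;  10735 + 6743 = 17478
522 + 72 = 594;  2166 + 594 = 2760;  6743 + 2760 = 9503;  17478 + 9503 = 26981
594 + 72 = 666;  2760 + 666 = 3426;  9503 + 3426 = 12929;  26981 + 12929 = 39910

39910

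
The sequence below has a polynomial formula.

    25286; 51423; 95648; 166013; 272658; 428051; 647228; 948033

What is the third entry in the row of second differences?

36280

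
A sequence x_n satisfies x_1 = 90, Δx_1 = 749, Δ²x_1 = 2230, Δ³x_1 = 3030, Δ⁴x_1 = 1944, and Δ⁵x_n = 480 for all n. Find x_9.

401162

Build the table forward from the leading diagonal:
Δ⁵: 480, 480, 480, 480, 480, 480, 480, 480, 480
Δ⁴: 1944, 2424, 2904, 3384, 3864, 4344, 4824, 5304, 5784
Δ³: 3030, 4974, 7398, 10302, 13686, 17550, 21894, 26718, 32022
Δ²: 2230, 5260, 10234, 17632, 27934, 41620, 59170, 81064, 107782
Δ: 749, 2979, 8239, 18473, 36105, 64039, 105659, 164829, 245893
x: 90, 839, 3818, 12057, 30530, 66635, 130674, 236333, 401162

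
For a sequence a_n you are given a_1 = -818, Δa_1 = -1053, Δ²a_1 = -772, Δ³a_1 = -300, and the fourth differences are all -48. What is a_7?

-25436

Build the table forward from the leading diagonal:
D4: -48  -48  -48  -48  -48  -48  -48
D3: -300  -348  -396  -444  -492  -540  -588
D2: -772  -1072  -1420  -1816  -2260  -2752  -3292
D1: -1053  -1825  -2897  -4317  -6133  -8393  -11145
a: -818  -1871  -3696  -6593  -10910  -17043  -25436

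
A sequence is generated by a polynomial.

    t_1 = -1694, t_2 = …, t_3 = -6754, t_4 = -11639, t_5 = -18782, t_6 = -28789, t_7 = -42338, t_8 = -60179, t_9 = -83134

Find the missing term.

-3593

Using the last 7 terms:
-4885  -7143  -10007  -13549  -17841  -22955
-2258  -2864  -3542  -4292  -5114
-606  -678  -750  -822
-72  -72  -72
Constant fourth difference = -72.
Extend backward: -606 + 72 = -534;  -2258 + 534 = -1724;  -4885 + 1724 = -3161;  -6754 + 3161 = -3593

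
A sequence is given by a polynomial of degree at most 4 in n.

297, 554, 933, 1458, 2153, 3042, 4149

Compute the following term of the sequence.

5498

First differences: 257 , 379 , 525 , 695 , 889 , 1107
Second differences: 122 , 146 , 170 , 194 , 218
Third differences: 24 , 24 , 24 , 24
The third differences are constant (24).
218 + 24 = 242;  1107 + 242 = 1349;  4149 + 1349 = 5498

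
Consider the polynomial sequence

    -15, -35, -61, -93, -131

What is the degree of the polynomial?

D1: -20, -26, -32, -38
D2: -6, -6, -6
The second differences are constant, so the polynomial has degree 2.

2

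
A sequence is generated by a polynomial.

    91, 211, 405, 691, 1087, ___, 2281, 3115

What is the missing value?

1611

Using the first 5 terms:
First differences: 120  194  286  396
Second differences: 74  92  110
Third differences: 18  18
Constant third difference = 18.
Extend forward: 110 + 18 = 128;  396 + 128 = 524;  1087 + 524 = 1611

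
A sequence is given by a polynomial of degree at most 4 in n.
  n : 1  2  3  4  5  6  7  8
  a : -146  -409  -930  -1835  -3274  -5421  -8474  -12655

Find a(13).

-59930

D1: -263, -521, -905, -1439, -2147, -3053, -4181
D2: -258, -384, -534, -708, -906, -1128
D3: -126, -150, -174, -198, -222
D4: -24, -24, -24, -24
The fourth differences are constant (-24).
-222 − 24 = -246;  -1128 − 246 = -1374;  -4181 − 1374 = -5555;  -12655 − 5555 = -18210
-246 − 24 = -270;  -1374 − 270 = -1644;  -5555 − 1644 = -7199;  -18210 − 7199 = -25409
-270 − 24 = -294;  -1644 − 294 = -1938;  -7199 − 1938 = -9137;  -25409 − 9137 = -34546
-294 − 24 = -318;  -1938 − 318 = -2256;  -9137 − 2256 = -11393;  -34546 − 11393 = -45939
-318 − 24 = -342;  -2256 − 342 = -2598;  -11393 − 2598 = -13991;  -45939 − 13991 = -59930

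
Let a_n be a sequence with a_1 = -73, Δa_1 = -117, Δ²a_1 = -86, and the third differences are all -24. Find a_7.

Build the table forward from the leading diagonal:
Third differences: -24, -24, -24, -24, -24, -24, -24
Second differences: -86, -110, -134, -158, -182, -206, -230
First differences: -117, -203, -313, -447, -605, -787, -993
a: -73, -190, -393, -706, -1153, -1758, -2545

-2545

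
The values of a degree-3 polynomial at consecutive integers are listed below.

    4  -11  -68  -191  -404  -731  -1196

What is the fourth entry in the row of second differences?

-114

D1: -15, -57, -123, -213, -327, -465
D2: -42, -66, -90, -114, -138
D3: -24, -24, -24, -24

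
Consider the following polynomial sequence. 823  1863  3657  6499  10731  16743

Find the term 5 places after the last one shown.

90513

First differences: 1040 , 1794 , 2842 , 4232 , 6012
Second differences: 754 , 1048 , 1390 , 1780
Third differences: 294 , 342 , 390
Fourth differences: 48 , 48
The fourth differences are constant (48).
390 + 48 = 438;  1780 + 438 = 2218;  6012 + 2218 = 8230;  16743 + 8230 = 24973
438 + 48 = 486;  2218 + 486 = 2704;  8230 + 2704 = 10934;  24973 + 10934 = 35907
486 + 48 = 534;  2704 + 534 = 3238;  10934 + 3238 = 14172;  35907 + 14172 = 50079
534 + 48 = 582;  3238 + 582 = 3820;  14172 + 3820 = 17992;  50079 + 17992 = 68071
582 + 48 = 630;  3820 + 630 = 4450;  17992 + 4450 = 22442;  68071 + 22442 = 90513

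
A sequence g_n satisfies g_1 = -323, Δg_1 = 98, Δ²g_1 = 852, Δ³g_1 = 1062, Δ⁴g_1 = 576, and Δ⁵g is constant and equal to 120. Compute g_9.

Build the table forward from the leading diagonal:
D5: 120, 120, 120, 120, 120, 120, 120, 120, 120
D4: 576, 696, 816, 936, 1056, 1176, 1296, 1416, 1536
D3: 1062, 1638, 2334, 3150, 4086, 5142, 6318, 7614, 9030
D2: 852, 1914, 3552, 5886, 9036, 13122, 18264, 24582, 32196
D1: 98, 950, 2864, 6416, 12302, 21338, 34460, 52724, 77306
g: -323, -225, 725, 3589, 10005, 22307, 43645, 78105, 130829

130829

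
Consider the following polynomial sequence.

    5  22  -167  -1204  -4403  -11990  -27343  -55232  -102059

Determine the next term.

-176098

D1: 17, -189, -1037, -3199, -7587, -15353, -27889, -46827
D2: -206, -848, -2162, -4388, -7766, -12536, -18938
D3: -642, -1314, -2226, -3378, -4770, -6402
D4: -672, -912, -1152, -1392, -1632
D5: -240, -240, -240, -240
Fifth differences constant at -240.
-1632 − 240 = -1872;  -6402 − 1872 = -8274;  -18938 − 8274 = -27212;  -46827 − 27212 = -74039;  -102059 − 74039 = -176098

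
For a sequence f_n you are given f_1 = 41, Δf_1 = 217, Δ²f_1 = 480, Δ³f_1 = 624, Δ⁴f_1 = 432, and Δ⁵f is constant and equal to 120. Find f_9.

87121

Build the table forward from the leading diagonal:
Δ⁵: 120, 120, 120, 120, 120, 120, 120, 120, 120
Δ⁴: 432, 552, 672, 792, 912, 1032, 1152, 1272, 1392
Δ³: 624, 1056, 1608, 2280, 3072, 3984, 5016, 6168, 7440
Δ²: 480, 1104, 2160, 3768, 6048, 9120, 13104, 18120, 24288
Δ: 217, 697, 1801, 3961, 7729, 13777, 22897, 36001, 54121
f: 41, 258, 955, 2756, 6717, 14446, 28223, 51120, 87121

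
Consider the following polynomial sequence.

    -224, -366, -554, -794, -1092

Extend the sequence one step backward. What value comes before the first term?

-122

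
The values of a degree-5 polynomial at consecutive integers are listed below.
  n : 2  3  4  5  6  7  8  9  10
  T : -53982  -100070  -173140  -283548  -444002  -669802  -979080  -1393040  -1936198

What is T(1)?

-26632

-46088, -73070, -110408, -160454, -225800, -309278, -413960, -543158
-26982, -37338, -50046, -65346, -83478, -104682, -129198
-10356, -12708, -15300, -18132, -21204, -24516
-2352, -2592, -2832, -3072, -3312
-240, -240, -240, -240
The fifth differences are constant at -240.
Work back: -2352 + 240 = -2112;  -10356 + 2112 = -8244;  -26982 + 8244 = -18738;  -46088 + 18738 = -27350;  -53982 + 27350 = -26632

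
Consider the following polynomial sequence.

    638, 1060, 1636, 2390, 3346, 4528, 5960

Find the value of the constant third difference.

Δ: 422, 576, 754, 956, 1182, 1432
Δ²: 154, 178, 202, 226, 250
Δ³: 24, 24, 24, 24

24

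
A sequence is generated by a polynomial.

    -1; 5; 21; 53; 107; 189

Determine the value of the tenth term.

First differences: 6  16  32  54  82
Second differences: 10  16  22  28
Third differences: 6  6  6
The third differences are constant (6).
28 + 6 = 34;  82 + 34 = 116;  189 + 116 = 305
34 + 6 = 40;  116 + 40 = 156;  305 + 156 = 461
40 + 6 = 46;  156 + 46 = 202;  461 + 202 = 663
46 + 6 = 52;  202 + 52 = 254;  663 + 254 = 917

917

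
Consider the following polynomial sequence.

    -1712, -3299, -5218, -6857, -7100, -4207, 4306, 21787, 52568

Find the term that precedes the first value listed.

-685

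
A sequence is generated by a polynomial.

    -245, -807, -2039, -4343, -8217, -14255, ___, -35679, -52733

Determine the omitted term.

Using the first 6 terms:
First differences: -562  -1232  -2304  -3874  -6038
Second differences: -670  -1072  -1570  -2164
Third differences: -402  -498  -594
Fourth differences: -96  -96
Constant fourth difference = -96.
Extend forward: -594 − 96 = -690;  -2164 − 690 = -2854;  -6038 − 2854 = -8892;  -14255 − 8892 = -23147

-23147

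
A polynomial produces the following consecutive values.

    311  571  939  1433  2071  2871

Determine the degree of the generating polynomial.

3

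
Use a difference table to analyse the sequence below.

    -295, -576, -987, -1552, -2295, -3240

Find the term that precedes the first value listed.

Δ: -281, -411, -565, -743, -945
Δ²: -130, -154, -178, -202
Δ³: -24, -24, -24
The third differences are constant at -24.
Work back: -130 + 24 = -106;  -281 + 106 = -175;  -295 + 175 = -120

-120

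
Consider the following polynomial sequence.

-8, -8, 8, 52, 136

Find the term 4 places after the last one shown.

1112

0 , 16 , 44 , 84
16 , 28 , 40
12 , 12
The third differences are constant (12).
40 + 12 = 52;  84 + 52 = 136;  136 + 136 = 272
52 + 12 = 64;  136 + 64 = 200;  272 + 200 = 472
64 + 12 = 76;  200 + 76 = 276;  472 + 276 = 748
76 + 12 = 88;  276 + 88 = 364;  748 + 364 = 1112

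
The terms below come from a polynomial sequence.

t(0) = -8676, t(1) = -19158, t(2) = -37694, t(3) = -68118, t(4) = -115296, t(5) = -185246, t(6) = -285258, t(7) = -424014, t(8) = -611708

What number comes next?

-860166

-10482, -18536, -30424, -47178, -69950, -100012, -138756, -187694
-8054, -11888, -16754, -22772, -30062, -38744, -48938
-3834, -4866, -6018, -7290, -8682, -10194
-1032, -1152, -1272, -1392, -1512
-120, -120, -120, -120
Constant fifth difference = -120, so extend:
-1512 − 120 = -1632;  -10194 − 1632 = -11826;  -48938 − 11826 = -60764;  -187694 − 60764 = -248458;  -611708 − 248458 = -860166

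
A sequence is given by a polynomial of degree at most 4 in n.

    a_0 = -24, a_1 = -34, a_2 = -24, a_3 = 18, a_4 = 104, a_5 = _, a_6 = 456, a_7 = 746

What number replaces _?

Using the first 5 terms:
Δ: -10, 10, 42, 86
Δ²: 20, 32, 44
Δ³: 12, 12
Constant third difference = 12.
Extend forward: 44 + 12 = 56;  86 + 56 = 142;  104 + 142 = 246

246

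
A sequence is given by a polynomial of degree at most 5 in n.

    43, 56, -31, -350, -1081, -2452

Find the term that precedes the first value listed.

14

First differences: 13  -87  -319  -731  -1371
Second differences: -100  -232  -412  -640
Third differences: -132  -180  -228
Fourth differences: -48  -48
The fourth differences are constant at -48.
Work back: -132 + 48 = -84;  -100 + 84 = -16;  13 + 16 = 29;  43 − 29 = 14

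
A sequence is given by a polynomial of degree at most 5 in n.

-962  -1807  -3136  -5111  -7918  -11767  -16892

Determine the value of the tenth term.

-845, -1329, -1975, -2807, -3849, -5125
-484, -646, -832, -1042, -1276
-162, -186, -210, -234
-24, -24, -24
Fourth differences constant at -24.
-234 − 24 = -258;  -1276 − 258 = -1534;  -5125 − 1534 = -6659;  -16892 − 6659 = -23551
-258 − 24 = -282;  -1534 − 282 = -1816;  -6659 − 1816 = -8475;  -23551 − 8475 = -32026
-282 − 24 = -306;  -1816 − 306 = -2122;  -8475 − 2122 = -10597;  -32026 − 10597 = -42623

-42623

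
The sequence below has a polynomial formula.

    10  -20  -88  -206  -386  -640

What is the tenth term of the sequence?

D1: -30  -68  -118  -180  -254
D2: -38  -50  -62  -74
D3: -12  -12  -12
Constant third difference = -12, so extend:
-74 − 12 = -86;  -254 − 86 = -340;  -640 − 340 = -980
-86 − 12 = -98;  -340 − 98 = -438;  -980 − 438 = -1418
-98 − 12 = -110;  -438 − 110 = -548;  -1418 − 548 = -1966
-110 − 12 = -122;  -548 − 122 = -670;  -1966 − 670 = -2636

-2636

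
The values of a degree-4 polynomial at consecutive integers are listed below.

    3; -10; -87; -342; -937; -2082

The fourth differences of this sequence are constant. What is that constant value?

-48

First differences: -13, -77, -255, -595, -1145
Second differences: -64, -178, -340, -550
Third differences: -114, -162, -210
Fourth differences: -48, -48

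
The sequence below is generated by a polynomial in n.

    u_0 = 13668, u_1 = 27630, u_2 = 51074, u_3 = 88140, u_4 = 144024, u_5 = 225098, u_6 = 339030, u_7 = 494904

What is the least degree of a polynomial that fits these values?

5

Δ: 13962, 23444, 37066, 55884, 81074, 113932, 155874
Δ²: 9482, 13622, 18818, 25190, 32858, 41942
Δ³: 4140, 5196, 6372, 7668, 9084
Δ⁴: 1056, 1176, 1296, 1416
Δ⁵: 120, 120, 120
The fifth differences are constant, so the polynomial has degree 5.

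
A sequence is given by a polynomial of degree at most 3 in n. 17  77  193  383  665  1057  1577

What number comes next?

2243

D1: 60, 116, 190, 282, 392, 520
D2: 56, 74, 92, 110, 128
D3: 18, 18, 18, 18
Constant third difference = 18, so extend:
128 + 18 = 146;  520 + 146 = 666;  1577 + 666 = 2243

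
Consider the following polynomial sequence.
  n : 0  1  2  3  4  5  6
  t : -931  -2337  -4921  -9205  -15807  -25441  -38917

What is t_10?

Δ: -1406 , -2584 , -4284 , -6602 , -9634 , -13476
Δ²: -1178 , -1700 , -2318 , -3032 , -3842
Δ³: -522 , -618 , -714 , -810
Δ⁴: -96 , -96 , -96
Fourth differences constant at -96.
-810 − 96 = -906;  -3842 − 906 = -4748;  -13476 − 4748 = -18224;  -38917 − 18224 = -57141
-906 − 96 = -1002;  -4748 − 1002 = -5750;  -18224 − 5750 = -23974;  -57141 − 23974 = -81115
-1002 − 96 = -1098;  -5750 − 1098 = -6848;  -23974 − 6848 = -30822;  -81115 − 30822 = -111937
-1098 − 96 = -1194;  -6848 − 1194 = -8042;  -30822 − 8042 = -38864;  -111937 − 38864 = -150801

-150801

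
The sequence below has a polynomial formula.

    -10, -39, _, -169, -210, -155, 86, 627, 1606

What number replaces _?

-98

Using the last 6 terms:
Δ: -41  55  241  541  979
Δ²: 96  186  300  438
Δ³: 90  114  138
Δ⁴: 24  24
Constant fourth difference = 24.
Extend backward: 90 − 24 = 66;  96 − 66 = 30;  -41 − 30 = -71;  -169 + 71 = -98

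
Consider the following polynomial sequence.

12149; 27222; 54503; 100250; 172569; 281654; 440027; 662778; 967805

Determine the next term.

Δ: 15073, 27281, 45747, 72319, 109085, 158373, 222751, 305027
Δ²: 12208, 18466, 26572, 36766, 49288, 64378, 82276
Δ³: 6258, 8106, 10194, 12522, 15090, 17898
Δ⁴: 1848, 2088, 2328, 2568, 2808
Δ⁵: 240, 240, 240, 240
Constant fifth difference = 240, so extend:
2808 + 240 = 3048;  17898 + 3048 = 20946;  82276 + 20946 = 103222;  305027 + 103222 = 408249;  967805 + 408249 = 1376054

1376054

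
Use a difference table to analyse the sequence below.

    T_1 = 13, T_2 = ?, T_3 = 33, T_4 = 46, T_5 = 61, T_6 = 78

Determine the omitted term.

Using the last 4 terms:
13  15  17
2  2
Constant second difference = 2.
Extend backward: 13 − 2 = 11;  33 − 11 = 22

22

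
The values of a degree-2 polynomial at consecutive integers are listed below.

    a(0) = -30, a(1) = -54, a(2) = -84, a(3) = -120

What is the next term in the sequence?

-162

D1: -24  -30  -36
D2: -6  -6
Constant second difference = -6, so extend:
-36 − 6 = -42;  -120 − 42 = -162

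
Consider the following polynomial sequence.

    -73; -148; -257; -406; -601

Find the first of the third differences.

D1: -75, -109, -149, -195
D2: -34, -40, -46
D3: -6, -6

-6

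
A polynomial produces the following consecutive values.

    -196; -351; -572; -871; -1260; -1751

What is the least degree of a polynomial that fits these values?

D1: -155, -221, -299, -389, -491
D2: -66, -78, -90, -102
D3: -12, -12, -12
The third differences are constant, so the polynomial has degree 3.

3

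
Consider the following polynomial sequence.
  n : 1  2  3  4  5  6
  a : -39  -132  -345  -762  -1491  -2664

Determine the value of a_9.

-10527

First differences: -93  -213  -417  -729  -1173
Second differences: -120  -204  -312  -444
Third differences: -84  -108  -132
Fourth differences: -24  -24
Fourth differences constant at -24.
-132 − 24 = -156;  -444 − 156 = -600;  -1173 − 600 = -1773;  -2664 − 1773 = -4437
-156 − 24 = -180;  -600 − 180 = -780;  -1773 − 780 = -2553;  -4437 − 2553 = -6990
-180 − 24 = -204;  -780 − 204 = -984;  -2553 − 984 = -3537;  -6990 − 3537 = -10527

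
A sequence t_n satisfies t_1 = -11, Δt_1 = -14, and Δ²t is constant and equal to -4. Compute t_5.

Build the table forward from the leading diagonal:
D2: -4  -4  -4  -4  -4
D1: -14  -18  -22  -26  -30
t: -11  -25  -43  -65  -91

-91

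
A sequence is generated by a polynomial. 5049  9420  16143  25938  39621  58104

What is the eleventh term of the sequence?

261159

D1: 4371  6723  9795  13683  18483
D2: 2352  3072  3888  4800
D3: 720  816  912
D4: 96  96
The fourth differences are constant (96).
912 + 96 = 1008;  4800 + 1008 = 5808;  18483 + 5808 = 24291;  58104 + 24291 = 82395
1008 + 96 = 1104;  5808 + 1104 = 6912;  24291 + 6912 = 31203;  82395 + 31203 = 113598
1104 + 96 = 1200;  6912 + 1200 = 8112;  31203 + 8112 = 39315;  113598 + 39315 = 152913
1200 + 96 = 1296;  8112 + 1296 = 9408;  39315 + 9408 = 48723;  152913 + 48723 = 201636
1296 + 96 = 1392;  9408 + 1392 = 10800;  48723 + 10800 = 59523;  201636 + 59523 = 261159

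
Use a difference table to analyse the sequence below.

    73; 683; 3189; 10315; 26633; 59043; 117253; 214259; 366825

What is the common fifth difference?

First differences: 610, 2506, 7126, 16318, 32410, 58210, 97006, 152566
Second differences: 1896, 4620, 9192, 16092, 25800, 38796, 55560
Third differences: 2724, 4572, 6900, 9708, 12996, 16764
Fourth differences: 1848, 2328, 2808, 3288, 3768
Fifth differences: 480, 480, 480, 480

480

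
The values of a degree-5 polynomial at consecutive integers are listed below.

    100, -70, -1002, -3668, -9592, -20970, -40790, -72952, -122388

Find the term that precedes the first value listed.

First differences: -170  -932  -2666  -5924  -11378  -19820  -32162  -49436
Second differences: -762  -1734  -3258  -5454  -8442  -12342  -17274
Third differences: -972  -1524  -2196  -2988  -3900  -4932
Fourth differences: -552  -672  -792  -912  -1032
Fifth differences: -120  -120  -120  -120
The fifth differences are constant at -120.
Work back: -552 + 120 = -432;  -972 + 432 = -540;  -762 + 540 = -222;  -170 + 222 = 52;  100 − 52 = 48

48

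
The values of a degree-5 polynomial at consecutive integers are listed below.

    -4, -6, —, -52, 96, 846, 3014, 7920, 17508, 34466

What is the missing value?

Using the last 7 terms:
Δ: 148, 750, 2168, 4906, 9588, 16958
Δ²: 602, 1418, 2738, 4682, 7370
Δ³: 816, 1320, 1944, 2688
Δ⁴: 504, 624, 744
Δ⁵: 120, 120
Constant fifth difference = 120.
Extend backward: 504 − 120 = 384;  816 − 384 = 432;  602 − 432 = 170;  148 − 170 = -22;  -52 + 22 = -30

-30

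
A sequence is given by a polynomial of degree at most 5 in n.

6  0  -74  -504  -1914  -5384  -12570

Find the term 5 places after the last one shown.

-217640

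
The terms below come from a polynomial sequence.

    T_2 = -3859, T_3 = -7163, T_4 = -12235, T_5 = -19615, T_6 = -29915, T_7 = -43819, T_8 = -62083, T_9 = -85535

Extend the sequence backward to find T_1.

First differences: -3304  -5072  -7380  -10300  -13904  -18264  -23452
Second differences: -1768  -2308  -2920  -3604  -4360  -5188
Third differences: -540  -612  -684  -756  -828
Fourth differences: -72  -72  -72  -72
The fourth differences are constant at -72.
Work back: -540 + 72 = -468;  -1768 + 468 = -1300;  -3304 + 1300 = -2004;  -3859 + 2004 = -1855

-1855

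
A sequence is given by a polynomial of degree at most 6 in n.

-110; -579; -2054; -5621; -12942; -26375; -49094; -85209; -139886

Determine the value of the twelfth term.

Δ: -469  -1475  -3567  -7321  -13433  -22719  -36115  -54677
Δ²: -1006  -2092  -3754  -6112  -9286  -13396  -18562
Δ³: -1086  -1662  -2358  -3174  -4110  -5166
Δ⁴: -576  -696  -816  -936  -1056
Δ⁵: -120  -120  -120  -120
Fifth differences constant at -120.
-1056 − 120 = -1176;  -5166 − 1176 = -6342;  -18562 − 6342 = -24904;  -54677 − 24904 = -79581;  -139886 − 79581 = -219467
-1176 − 120 = -1296;  -6342 − 1296 = -7638;  -24904 − 7638 = -32542;  -79581 − 32542 = -112123;  -219467 − 112123 = -331590
-1296 − 120 = -1416;  -7638 − 1416 = -9054;  -32542 − 9054 = -41596;  -112123 − 41596 = -153719;  -331590 − 153719 = -485309

-485309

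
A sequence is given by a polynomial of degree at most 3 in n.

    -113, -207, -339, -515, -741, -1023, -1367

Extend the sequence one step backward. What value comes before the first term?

-51

Δ: -94  -132  -176  -226  -282  -344
Δ²: -38  -44  -50  -56  -62
Δ³: -6  -6  -6  -6
The third differences are constant at -6.
Work back: -38 + 6 = -32;  -94 + 32 = -62;  -113 + 62 = -51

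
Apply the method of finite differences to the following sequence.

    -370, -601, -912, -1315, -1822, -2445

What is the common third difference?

First differences: -231, -311, -403, -507, -623
Second differences: -80, -92, -104, -116
Third differences: -12, -12, -12

-12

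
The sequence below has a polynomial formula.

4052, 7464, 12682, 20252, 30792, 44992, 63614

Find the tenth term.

154712

Δ: 3412  5218  7570  10540  14200  18622
Δ²: 1806  2352  2970  3660  4422
Δ³: 546  618  690  762
Δ⁴: 72  72  72
Fourth differences constant at 72.
762 + 72 = 834;  4422 + 834 = 5256;  18622 + 5256 = 23878;  63614 + 23878 = 87492
834 + 72 = 906;  5256 + 906 = 6162;  23878 + 6162 = 30040;  87492 + 30040 = 117532
906 + 72 = 978;  6162 + 978 = 7140;  30040 + 7140 = 37180;  117532 + 37180 = 154712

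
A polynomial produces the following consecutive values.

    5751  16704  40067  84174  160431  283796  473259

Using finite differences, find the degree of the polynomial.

D1: 10953, 23363, 44107, 76257, 123365, 189463
D2: 12410, 20744, 32150, 47108, 66098
D3: 8334, 11406, 14958, 18990
D4: 3072, 3552, 4032
D5: 480, 480
The fifth differences are constant, so the polynomial has degree 5.

5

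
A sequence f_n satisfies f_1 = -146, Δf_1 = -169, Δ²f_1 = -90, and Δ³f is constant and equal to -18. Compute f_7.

Build the table forward from the leading diagonal:
Δ³: -18  -18  -18  -18  -18  -18  -18
Δ²: -90  -108  -126  -144  -162  -180  -198
Δ: -169  -259  -367  -493  -637  -799  -979
f: -146  -315  -574  -941  -1434  -2071  -2870

-2870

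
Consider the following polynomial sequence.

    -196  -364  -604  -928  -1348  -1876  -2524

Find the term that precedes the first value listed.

-168  -240  -324  -420  -528  -648
-72  -84  -96  -108  -120
-12  -12  -12  -12
The third differences are constant at -12.
Work back: -72 + 12 = -60;  -168 + 60 = -108;  -196 + 108 = -88

-88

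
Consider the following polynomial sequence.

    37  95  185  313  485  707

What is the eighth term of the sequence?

1325

First differences: 58 , 90 , 128 , 172 , 222
Second differences: 32 , 38 , 44 , 50
Third differences: 6 , 6 , 6
Third differences constant at 6.
50 + 6 = 56;  222 + 56 = 278;  707 + 278 = 985
56 + 6 = 62;  278 + 62 = 340;  985 + 340 = 1325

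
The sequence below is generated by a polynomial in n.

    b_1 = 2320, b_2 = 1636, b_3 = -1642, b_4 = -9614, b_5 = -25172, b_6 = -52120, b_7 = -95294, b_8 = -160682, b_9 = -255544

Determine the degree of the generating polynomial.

D1: -684, -3278, -7972, -15558, -26948, -43174, -65388, -94862
D2: -2594, -4694, -7586, -11390, -16226, -22214, -29474
D3: -2100, -2892, -3804, -4836, -5988, -7260
D4: -792, -912, -1032, -1152, -1272
D5: -120, -120, -120, -120
The fifth differences are constant, so the polynomial has degree 5.

5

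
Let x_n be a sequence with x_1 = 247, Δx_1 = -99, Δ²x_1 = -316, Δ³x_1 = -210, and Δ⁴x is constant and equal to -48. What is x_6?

-5748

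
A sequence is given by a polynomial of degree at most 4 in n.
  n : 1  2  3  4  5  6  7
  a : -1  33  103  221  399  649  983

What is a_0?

D1: 34  70  118  178  250  334
D2: 36  48  60  72  84
D3: 12  12  12  12
The third differences are constant at 12.
Work back: 36 − 12 = 24;  34 − 24 = 10;  -1 − 10 = -11

-11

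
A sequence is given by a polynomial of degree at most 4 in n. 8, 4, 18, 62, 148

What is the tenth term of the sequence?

Δ: -4  14  44  86
Δ²: 18  30  42
Δ³: 12  12
Constant third difference = 12, so extend:
42 + 12 = 54;  86 + 54 = 140;  148 + 140 = 288
54 + 12 = 66;  140 + 66 = 206;  288 + 206 = 494
66 + 12 = 78;  206 + 78 = 284;  494 + 284 = 778
78 + 12 = 90;  284 + 90 = 374;  778 + 374 = 1152
90 + 12 = 102;  374 + 102 = 476;  1152 + 476 = 1628

1628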